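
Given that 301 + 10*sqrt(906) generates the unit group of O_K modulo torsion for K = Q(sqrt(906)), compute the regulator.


epsilon = 301 + 10*sqrt(906)
= 601.9983
R = ln(601.9983)
= 6.4003

6.4003


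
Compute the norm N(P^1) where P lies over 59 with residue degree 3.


N(P^a) = p^(a*f)
= 59^(1*3)
= 59^3
= 205379

205379


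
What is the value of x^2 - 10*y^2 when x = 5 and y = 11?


x^2 - d*y^2
= 5^2 - 10*11^2
= 25 - 1210
= -1185

-1185


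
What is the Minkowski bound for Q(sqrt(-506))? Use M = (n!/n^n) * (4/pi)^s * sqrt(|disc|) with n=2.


d = -506, d mod 4 = 2, so disc(K) = 4d = -2024; |disc(K)| = 2024
Imaginary quadratic field, so n = 2, s = r2 = 1, r1 = 0
M = (n!/n^n) * (4/pi)^s * sqrt(|disc(K)|) = (2!/2^2) * (4/pi)^1 * sqrt(2024)
= 0.5 * 1.273240 * 44.988888
= 28.6408

28.6408


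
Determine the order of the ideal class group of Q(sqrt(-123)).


K = Q(sqrt(-123)). d mod 4 = 1, so D = disc(K) = d = -123
h(K) equals the number of primitive reduced positive-definite forms (a, b, c) = a*x^2 + b*x*y + c*y^2 with b^2 - 4ac = D,
where reduced means |b| <= a <= c, with b >= 0 whenever |b| = a or a = c, and primitive means gcd(a, b, c) = 1.
Reduced forces 3a^2 <= |D| = 123, so 1 <= a <= 6; b must have the parity of D, and c = (b^2 - D)/(4a) must be an integer >= a.
Enumerate a = 1..6, b in [-a, a]:
  a=1: (1, 1, 31)  [1]
  a=2: none
  a=3: (3, 3, 11)  [1]
  a=4..6: none
Total reduced forms: 1 + 1 = 2
h = 2

2


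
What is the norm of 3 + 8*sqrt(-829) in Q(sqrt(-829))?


N(a + b*sqrt(d)) = a^2 - d*b^2
= (3)^2 - (-829)*(8)^2
= 9 + 53056
= 53065

53065


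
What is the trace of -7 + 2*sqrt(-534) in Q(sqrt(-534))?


Tr(a + b*sqrt(d)) = (a + b*sqrt(d)) + (a - b*sqrt(d)) = 2a
= 2 * (-7)
= -14

-14


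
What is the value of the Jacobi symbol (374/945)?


Compute (374/945) via quadratic reciprocity:
  pull out 2: (2/945) = +1  (since 945 mod 8 = 1)
  reciprocity: (187/945) -> +(945/187)
  reduce: (10/187)
  pull out 2: (2/187) = -1  (since 187 mod 8 = 3)
  reciprocity: (5/187) -> +(187/5)
  reduce: (2/5)
  pull out 2: (2/5) = -1  (since 5 mod 8 = 5)
  (1/5) = 1
Product of signs = 1

1


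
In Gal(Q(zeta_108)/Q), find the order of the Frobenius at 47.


The Frobenius at p in Gal(Q(zeta_n)/Q) = (Z/nZ)* is the class of p, so its order is ord_108(47), the smallest k >= 1 with 47^k = 1 mod 108.
n = 108 = 2^2 * 3^3, phi(108) = 36; the order divides phi(n).
Divisors of 36: 1, 2, 3, 4, 6, 9, 12, 18, 36
Repeated squaring mod 108: 47^1 = 47, 47^2 = 49, 47^4 = 25, 47^8 = 85, 47^16 = 97, 47^32 = 13
Test divisors in increasing order:
  k=1: 47^1 = 47 mod 108
  k=2: 47^2 = 49 mod 108
  k=3: 47^3 = 49 * 47 = 35 mod 108
  k=4: 47^4 = 25 mod 108
  k=6: 47^6 = 25 * 49 = 37 mod 108
  k=9: 47^9 = 85 * 47 = 107 mod 108
  k=12: 47^12 = 85 * 25 = 73 mod 108
  k=18: 47^18 = 97 * 49 = 1 mod 108  <- first divisor giving 1
Order = 18

18


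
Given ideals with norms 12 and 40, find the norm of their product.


N(IJ) = N(I) * N(J)
= 12 * 40
= 480

480


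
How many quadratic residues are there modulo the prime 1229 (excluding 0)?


For prime p, the number of non-zero quadratic residues is (p-1)/2.
= (1229-1)/2
= 614

614


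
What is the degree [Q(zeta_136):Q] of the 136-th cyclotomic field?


The degree equals Euler's totient phi(136).
136 = 2^3 * 17
phi(136) = 64

64


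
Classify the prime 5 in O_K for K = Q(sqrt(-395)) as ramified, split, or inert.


K = Q(sqrt(-395)). Since d mod 4 = 1, disc(K) = -395.
Check p | disc: -395 mod 5 = 0.
p divides disc, so p ramifies: (p) = P^2 with e=2, f=1, g=1.
Therefore p is ramified.

ramified


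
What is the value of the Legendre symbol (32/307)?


p = 307 is prime, so compute (32/307) with the reciprocity algorithm (Jacobi-symbol steps: pull out 2s via (2/n), flip via reciprocity, reduce):
  pull out 2: (2/307) = -1  (since 307 mod 8 = 3)
  pull out 2: (2/307) = -1  (since 307 mod 8 = 3)
  pull out 2: (2/307) = -1  (since 307 mod 8 = 3)
  pull out 2: (2/307) = -1  (since 307 mod 8 = 3)
  pull out 2: (2/307) = -1  (since 307 mod 8 = 3)
  (1/307) = 1
Product of signs = -1
(32/307) = -1

-1


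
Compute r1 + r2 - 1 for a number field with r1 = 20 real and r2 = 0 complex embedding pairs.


By Dirichlet's unit theorem:
rank = r1 + r2 - 1
= 20 + 0 - 1
= 19

19


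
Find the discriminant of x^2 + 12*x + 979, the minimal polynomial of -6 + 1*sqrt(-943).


The element -6 + 1*sqrt(-943) has minimal polynomial:
x^2 + 12*x + 979
Discriminant = (12)^2 - 4*(979)
= 144 - 3916
= -3772

-3772


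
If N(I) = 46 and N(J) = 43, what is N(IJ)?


N(IJ) = N(I) * N(J)
= 46 * 43
= 1978

1978


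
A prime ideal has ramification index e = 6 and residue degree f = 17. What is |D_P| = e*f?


|D_P| = e * f
= 6 * 17
= 102

102


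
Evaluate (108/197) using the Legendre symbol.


p = 197 is prime, so compute (108/197) with the reciprocity algorithm (Jacobi-symbol steps: pull out 2s via (2/n), flip via reciprocity, reduce):
  pull out 2: (2/197) = -1  (since 197 mod 8 = 5)
  pull out 2: (2/197) = -1  (since 197 mod 8 = 5)
  reciprocity: (27/197) -> +(197/27)
  reduce: (8/27)
  pull out 2: (2/27) = -1  (since 27 mod 8 = 3)
  pull out 2: (2/27) = -1  (since 27 mod 8 = 3)
  pull out 2: (2/27) = -1  (since 27 mod 8 = 3)
  (1/27) = 1
Product of signs = -1
(108/197) = -1

-1


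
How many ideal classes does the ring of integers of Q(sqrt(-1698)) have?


K = Q(sqrt(-1698)). d mod 4 = 2, so D = disc(K) = 4d = -6792
h(K) equals the number of primitive reduced positive-definite forms (a, b, c) = a*x^2 + b*x*y + c*y^2 with b^2 - 4ac = D,
where reduced means |b| <= a <= c, with b >= 0 whenever |b| = a or a = c, and primitive means gcd(a, b, c) = 1.
Reduced forces 3a^2 <= |D| = 6792, so 1 <= a <= 47; b must have the parity of D, and c = (b^2 - D)/(4a) must be an integer >= a.
Enumerate a = 1..47, b in [-a, a]:
  a=1: (1, 0, 1698)  [1]
  a=2: (2, 0, 849)  [1]
  a=3: (3, 0, 566)  [1]
  a=4..5: none
  a=6: (6, 0, 283)  [1]
  a=7..16: none
  a=17: (17, -12, 102), (17, 12, 102)  [2]
  a=18..22: none
  a=23: (23, -4, 74), (23, 4, 74)  [2]
  a=24..28: none
  a=29: (29, -20, 62), (29, 20, 62)  [2]
  a=30: none
  a=31: (31, -20, 58), (31, 20, 58)  [2]
  a=32..33: none
  a=34: (34, -12, 51), (34, 12, 51)  [2]
  a=35..36: none
  a=37: (37, -4, 46), (37, 4, 46)  [2]
  a=38..47: none
Total reduced forms: 1 + 1 + 1 + 1 + 2 + 2 + 2 + 2 + 2 + 2 = 16
h = 16

16


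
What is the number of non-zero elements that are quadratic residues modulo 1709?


For prime p, the number of non-zero quadratic residues is (p-1)/2.
= (1709-1)/2
= 854

854


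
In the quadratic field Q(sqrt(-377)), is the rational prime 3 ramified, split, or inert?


K = Q(sqrt(-377)). Since d mod 4 = 3, disc(K) = -1508.
Check p | disc: -1508 mod 3 = 1.
p does not divide disc. Compute Legendre symbol (d/p):
1^((3-1)/2) mod 3 = 1
(d/p) = 1, so p splits: (p) = P*P' with e=1, f=1, g=2.
Therefore p is split.

split


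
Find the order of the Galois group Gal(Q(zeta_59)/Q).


|Gal(Q(zeta_59)/Q)| = phi(59)
= 58

58


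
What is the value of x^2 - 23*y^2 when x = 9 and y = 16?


x^2 - d*y^2
= 9^2 - 23*16^2
= 81 - 5888
= -5807

-5807


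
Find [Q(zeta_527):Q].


The degree equals Euler's totient phi(527).
527 = 17 * 31
phi(527) = 480

480


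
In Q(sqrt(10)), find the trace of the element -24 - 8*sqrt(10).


Tr(a + b*sqrt(d)) = (a + b*sqrt(d)) + (a - b*sqrt(d)) = 2a
= 2 * (-24)
= -48

-48


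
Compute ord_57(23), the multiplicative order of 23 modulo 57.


We want ord_57(23), the smallest k >= 1 with 23^k = 1 mod 57.
n = 57 = 3 * 19, phi(57) = 36; the order divides phi(n).
Divisors of 36: 1, 2, 3, 4, 6, 9, 12, 18, 36
Repeated squaring mod 57: 23^1 = 23, 23^2 = 16, 23^4 = 28, 23^8 = 43, 23^16 = 25, 23^32 = 55
Test divisors in increasing order:
  k=1: 23^1 = 23 mod 57
  k=2: 23^2 = 16 mod 57
  k=3: 23^3 = 16 * 23 = 26 mod 57
  k=4: 23^4 = 28 mod 57
  k=6: 23^6 = 28 * 16 = 49 mod 57
  k=9: 23^9 = 43 * 23 = 20 mod 57
  k=12: 23^12 = 43 * 28 = 7 mod 57
  k=18: 23^18 = 25 * 16 = 1 mod 57  <- first divisor giving 1
Order = 18

18


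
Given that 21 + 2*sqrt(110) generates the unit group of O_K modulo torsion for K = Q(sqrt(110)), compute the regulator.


epsilon = 21 + 2*sqrt(110)
= 41.9762
R = ln(41.9762)
= 3.7371

3.7371


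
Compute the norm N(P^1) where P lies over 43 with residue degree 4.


N(P^a) = p^(a*f)
= 43^(1*4)
= 43^4
= 3418801

3418801


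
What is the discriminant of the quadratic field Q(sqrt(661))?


For K = Q(sqrt(d)) with d squarefree: disc(K) = d if d = 1 mod 4, and disc(K) = 4d if d = 2 or 3 mod 4.
Here d = 661, and d mod 4 = 1.
d = 1 mod 4 (O_K = Z[(1+sqrt(d))/2]), so disc(K) = d = 661

661


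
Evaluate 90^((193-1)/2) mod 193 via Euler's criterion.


p = 193 is prime and the exponent is (p-1)/2 = 96, so by Euler's criterion 90^96 = (90/193) = +1 or -1 mod 193.
Compute by square-and-multiply:
  96 = 64 + 32 (binary 1100000)
  Repeated squaring mod 193: 90^1 = 90, 90^2 = 187, 90^4 = 36, 90^8 = 138, 90^16 = 130, 90^32 = 109, 90^64 = 108
  90^96 = 90^64 * 90^32 = 108 * 109 mod 193
    108 * 109 = 11772 = 192 mod 193
  90^96 = 192 mod 193
Result 192 = p - 1 = -1 mod 193: 90 is a quadratic non-residue mod 193. As a residue in [0, p-1] the value is 192.
90^96 mod 193 = 192

192


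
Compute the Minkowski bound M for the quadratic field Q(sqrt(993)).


d = 993, d mod 4 = 1, so disc(K) = d = 993; |disc(K)| = 993
Real quadratic field, so n = 2, s = r2 = 0, r1 = 2
M = (n!/n^n) * (4/pi)^s * sqrt(|disc(K)|) = (2!/2^2) * (4/pi)^0 * sqrt(993)
= 0.5 * 1.000000 * 31.511903
= 15.7560

15.7560


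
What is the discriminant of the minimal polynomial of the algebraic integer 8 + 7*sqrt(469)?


The element 8 + 7*sqrt(469) has minimal polynomial:
x^2 - 16*x - 22917
Discriminant = (-16)^2 - 4*(-22917)
= 256 + 91668
= 91924

91924


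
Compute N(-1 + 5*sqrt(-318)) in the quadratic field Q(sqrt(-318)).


N(a + b*sqrt(d)) = a^2 - d*b^2
= (-1)^2 - (-318)*(5)^2
= 1 + 7950
= 7951

7951


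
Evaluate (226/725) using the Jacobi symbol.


Compute (226/725) via quadratic reciprocity:
  pull out 2: (2/725) = -1  (since 725 mod 8 = 5)
  reciprocity: (113/725) -> +(725/113)
  reduce: (47/113)
  reciprocity: (47/113) -> +(113/47)
  reduce: (19/47)
  reciprocity: (19/47) -> -(47/19)
  reduce: (9/19)
  reciprocity: (9/19) -> +(19/9)
  reduce: (1/9)
  (1/9) = 1
Product of signs = 1

1


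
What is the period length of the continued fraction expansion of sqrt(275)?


Run the CF algorithm for sqrt(275).
a_0 = floor(sqrt(275)) = 16; set m_0=0, q_0=1.
Recurrence: m' = q*a - m,  q' = (d - m'^2)/q,  a' = floor((a_0 + m')/q').
  step 1: m=16, q=19, a=1
  step 2: m=3, q=14, a=1
  step 3: m=11, q=11, a=2
  step 4: m=11, q=14, a=1
  step 5: m=3, q=19, a=1
  step 6: m=16, q=1, a=32
a_6 = 2*a_0 = 32, so the period closes here.
sqrt(275) = [16; 1, 1, 2, 1, 1, 32]
Period length = 6

6


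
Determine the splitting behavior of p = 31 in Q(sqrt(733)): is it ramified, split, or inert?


K = Q(sqrt(733)). Since d mod 4 = 1, disc(K) = 733.
Check p | disc: 733 mod 31 = 20.
p does not divide disc. Compute Legendre symbol (d/p):
20^((31-1)/2) mod 31 = 1
(d/p) = 1, so p splits: (p) = P*P' with e=1, f=1, g=2.
Therefore p is split.

split


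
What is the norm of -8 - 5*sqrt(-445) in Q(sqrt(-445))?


N(a + b*sqrt(d)) = a^2 - d*b^2
= (-8)^2 - (-445)*(-5)^2
= 64 + 11125
= 11189

11189


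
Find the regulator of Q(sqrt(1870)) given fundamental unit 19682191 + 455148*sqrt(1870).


epsilon = 19682191 + 455148*sqrt(1870)
= 3.9364e+07
R = ln(3.9364e+07)
= 17.4884

17.4884


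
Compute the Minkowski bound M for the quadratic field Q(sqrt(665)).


d = 665, d mod 4 = 1, so disc(K) = d = 665; |disc(K)| = 665
Real quadratic field, so n = 2, s = r2 = 0, r1 = 2
M = (n!/n^n) * (4/pi)^s * sqrt(|disc(K)|) = (2!/2^2) * (4/pi)^0 * sqrt(665)
= 0.5 * 1.000000 * 25.787594
= 12.8938

12.8938


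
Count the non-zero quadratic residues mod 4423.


For prime p, the number of non-zero quadratic residues is (p-1)/2.
= (4423-1)/2
= 2211

2211


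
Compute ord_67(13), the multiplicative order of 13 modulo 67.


We want ord_67(13), the smallest k >= 1 with 13^k = 1 mod 67.
n = 67 = 67, phi(67) = 66; the order divides phi(n).
Divisors of 66: 1, 2, 3, 6, 11, 22, 33, 66
Repeated squaring mod 67: 13^1 = 13, 13^2 = 35, 13^4 = 19, 13^8 = 26, 13^16 = 6, 13^32 = 36, 13^64 = 23
Test divisors in increasing order:
  k=1: 13^1 = 13 mod 67
  k=2: 13^2 = 35 mod 67
  k=3: 13^3 = 35 * 13 = 53 mod 67
  k=6: 13^6 = 19 * 35 = 62 mod 67
  k=11: 13^11 = 26 * 35 * 13 = 38 mod 67
  k=22: 13^22 = 6 * 19 * 35 = 37 mod 67
  k=33: 13^33 = 36 * 13 = 66 mod 67
  k=66: 13^66 = 23 * 35 = 1 mod 67  <- first divisor giving 1
Order = 66

66


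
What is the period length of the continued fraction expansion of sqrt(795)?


Run the CF algorithm for sqrt(795).
a_0 = floor(sqrt(795)) = 28; set m_0=0, q_0=1.
Recurrence: m' = q*a - m,  q' = (d - m'^2)/q,  a' = floor((a_0 + m')/q').
  step 1: m=28, q=11, a=5
  step 2: m=27, q=6, a=9
  step 3: m=27, q=11, a=5
  step 4: m=28, q=1, a=56
a_4 = 2*a_0 = 56, so the period closes here.
sqrt(795) = [28; 5, 9, 5, 56]
Period length = 4

4


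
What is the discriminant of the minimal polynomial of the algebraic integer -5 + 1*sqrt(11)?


The element -5 + 1*sqrt(11) has minimal polynomial:
x^2 + 10*x + 14
Discriminant = (10)^2 - 4*(14)
= 100 - 56
= 44

44


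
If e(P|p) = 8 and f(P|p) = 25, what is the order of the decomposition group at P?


|D_P| = e * f
= 8 * 25
= 200

200


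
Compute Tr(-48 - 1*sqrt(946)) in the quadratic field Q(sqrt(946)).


Tr(a + b*sqrt(d)) = (a + b*sqrt(d)) + (a - b*sqrt(d)) = 2a
= 2 * (-48)
= -96

-96


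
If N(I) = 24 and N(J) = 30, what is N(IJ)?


N(IJ) = N(I) * N(J)
= 24 * 30
= 720

720


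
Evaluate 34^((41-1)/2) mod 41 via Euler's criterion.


p = 41 is prime and the exponent is (p-1)/2 = 20, so by Euler's criterion 34^20 = (34/41) = +1 or -1 mod 41.
Compute by square-and-multiply:
  20 = 16 + 4 (binary 10100)
  Repeated squaring mod 41: 34^1 = 34, 34^2 = 8, 34^4 = 23, 34^8 = 37, 34^16 = 16
  34^20 = 34^16 * 34^4 = 16 * 23 mod 41
    16 * 23 = 368 = 40 mod 41
  34^20 = 40 mod 41
Result 40 = p - 1 = -1 mod 41: 34 is a quadratic non-residue mod 41. As a residue in [0, p-1] the value is 40.
34^20 mod 41 = 40

40


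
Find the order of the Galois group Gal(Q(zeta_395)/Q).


|Gal(Q(zeta_395)/Q)| = phi(395)
= 312

312


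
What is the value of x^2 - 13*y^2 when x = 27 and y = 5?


x^2 - d*y^2
= 27^2 - 13*5^2
= 729 - 325
= 404

404


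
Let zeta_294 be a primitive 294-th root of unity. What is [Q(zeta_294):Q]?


The degree equals Euler's totient phi(294).
294 = 2 * 3 * 7^2
phi(294) = 84

84


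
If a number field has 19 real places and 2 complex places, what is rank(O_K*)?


By Dirichlet's unit theorem:
rank = r1 + r2 - 1
= 19 + 2 - 1
= 20

20


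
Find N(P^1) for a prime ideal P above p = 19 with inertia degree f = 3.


N(P^a) = p^(a*f)
= 19^(1*3)
= 19^3
= 6859

6859


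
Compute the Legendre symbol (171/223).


p = 223 is prime, so compute (171/223) with the reciprocity algorithm (Jacobi-symbol steps: pull out 2s via (2/n), flip via reciprocity, reduce):
  reciprocity: (171/223) -> -(223/171)
  reduce: (52/171)
  pull out 2: (2/171) = -1  (since 171 mod 8 = 3)
  pull out 2: (2/171) = -1  (since 171 mod 8 = 3)
  reciprocity: (13/171) -> +(171/13)
  reduce: (2/13)
  pull out 2: (2/13) = -1  (since 13 mod 8 = 5)
  (1/13) = 1
Product of signs = 1
(171/223) = 1

1


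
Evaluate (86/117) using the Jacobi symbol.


Compute (86/117) via quadratic reciprocity:
  pull out 2: (2/117) = -1  (since 117 mod 8 = 5)
  reciprocity: (43/117) -> +(117/43)
  reduce: (31/43)
  reciprocity: (31/43) -> -(43/31)
  reduce: (12/31)
  pull out 2: (2/31) = +1  (since 31 mod 8 = 7)
  pull out 2: (2/31) = +1  (since 31 mod 8 = 7)
  reciprocity: (3/31) -> -(31/3)
  reduce: (1/3)
  (1/3) = 1
Product of signs = -1

-1


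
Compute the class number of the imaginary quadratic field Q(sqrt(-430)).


K = Q(sqrt(-430)). d mod 4 = 2, so D = disc(K) = 4d = -1720
h(K) equals the number of primitive reduced positive-definite forms (a, b, c) = a*x^2 + b*x*y + c*y^2 with b^2 - 4ac = D,
where reduced means |b| <= a <= c, with b >= 0 whenever |b| = a or a = c, and primitive means gcd(a, b, c) = 1.
Reduced forces 3a^2 <= |D| = 1720, so 1 <= a <= 23; b must have the parity of D, and c = (b^2 - D)/(4a) must be an integer >= a.
Enumerate a = 1..23, b in [-a, a]:
  a=1: (1, 0, 430)  [1]
  a=2: (2, 0, 215)  [1]
  a=3..4: none
  a=5: (5, 0, 86)  [1]
  a=6: none
  a=7: (7, -4, 62), (7, 4, 62)  [2]
  a=8..9: none
  a=10: (10, 0, 43)  [1]
  a=11..12: none
  a=13: (13, -10, 35), (13, 10, 35)  [2]
  a=14: (14, -4, 31), (14, 4, 31)  [2]
  a=15..18: none
  a=19: (19, -16, 26), (19, 16, 26)  [2]
  a=20..23: none
Total reduced forms: 1 + 1 + 1 + 2 + 1 + 2 + 2 + 2 = 12
h = 12

12


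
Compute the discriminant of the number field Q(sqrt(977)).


For K = Q(sqrt(d)) with d squarefree: disc(K) = d if d = 1 mod 4, and disc(K) = 4d if d = 2 or 3 mod 4.
Here d = 977, and d mod 4 = 1.
d = 1 mod 4 (O_K = Z[(1+sqrt(d))/2]), so disc(K) = d = 977

977


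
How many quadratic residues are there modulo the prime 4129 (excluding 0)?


For prime p, the number of non-zero quadratic residues is (p-1)/2.
= (4129-1)/2
= 2064

2064


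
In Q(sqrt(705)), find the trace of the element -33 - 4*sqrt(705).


Tr(a + b*sqrt(d)) = (a + b*sqrt(d)) + (a - b*sqrt(d)) = 2a
= 2 * (-33)
= -66

-66


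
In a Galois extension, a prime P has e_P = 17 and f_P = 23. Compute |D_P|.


|D_P| = e * f
= 17 * 23
= 391

391


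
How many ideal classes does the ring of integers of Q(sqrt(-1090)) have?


K = Q(sqrt(-1090)). d mod 4 = 2, so D = disc(K) = 4d = -4360
h(K) equals the number of primitive reduced positive-definite forms (a, b, c) = a*x^2 + b*x*y + c*y^2 with b^2 - 4ac = D,
where reduced means |b| <= a <= c, with b >= 0 whenever |b| = a or a = c, and primitive means gcd(a, b, c) = 1.
Reduced forces 3a^2 <= |D| = 4360, so 1 <= a <= 38; b must have the parity of D, and c = (b^2 - D)/(4a) must be an integer >= a.
Enumerate a = 1..38, b in [-a, a]:
  a=1: (1, 0, 1090)  [1]
  a=2: (2, 0, 545)  [1]
  a=3..4: none
  a=5: (5, 0, 218)  [1]
  a=6: none
  a=7: (7, -6, 157), (7, 6, 157)  [2]
  a=8..9: none
  a=10: (10, 0, 109)  [1]
  a=11..13: none
  a=14: (14, -8, 79), (14, 8, 79)  [2]
  a=15..16: none
  a=17: (17, -14, 67), (17, 14, 67)  [2]
  a=18..33: none
  a=34: (34, -20, 35), (34, 20, 35)  [2]
  a=35..38: none
Total reduced forms: 1 + 1 + 1 + 2 + 1 + 2 + 2 + 2 = 12
h = 12

12


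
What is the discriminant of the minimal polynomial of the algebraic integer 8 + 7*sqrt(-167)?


The element 8 + 7*sqrt(-167) has minimal polynomial:
x^2 - 16*x + 8247
Discriminant = (-16)^2 - 4*(8247)
= 256 - 32988
= -32732

-32732


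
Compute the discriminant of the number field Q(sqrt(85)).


For K = Q(sqrt(d)) with d squarefree: disc(K) = d if d = 1 mod 4, and disc(K) = 4d if d = 2 or 3 mod 4.
Here d = 85, and d mod 4 = 1.
d = 1 mod 4 (O_K = Z[(1+sqrt(d))/2]), so disc(K) = d = 85

85


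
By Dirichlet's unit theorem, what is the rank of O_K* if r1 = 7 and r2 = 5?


By Dirichlet's unit theorem:
rank = r1 + r2 - 1
= 7 + 5 - 1
= 11

11


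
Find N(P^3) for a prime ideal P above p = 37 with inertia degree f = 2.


N(P^a) = p^(a*f)
= 37^(3*2)
= 37^6
= 2565726409

2565726409


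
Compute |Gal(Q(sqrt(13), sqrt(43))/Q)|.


The 2 square roots of distinct primes are multiplicatively independent over Q,
so [K:Q] = 2^2 and Gal(K/Q) is isomorphic to (Z/2Z)^2.
|Gal| = 2^2 = 4

4


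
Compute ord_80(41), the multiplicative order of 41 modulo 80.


We want ord_80(41), the smallest k >= 1 with 41^k = 1 mod 80.
n = 80 = 2^4 * 5, phi(80) = 32; the order divides phi(n).
Divisors of 32: 1, 2, 4, 8, 16, 32
Repeated squaring mod 80: 41^1 = 41, 41^2 = 1, 41^4 = 1, 41^8 = 1, 41^16 = 1, 41^32 = 1
Test divisors in increasing order:
  k=1: 41^1 = 41 mod 80
  k=2: 41^2 = 1 mod 80  <- first divisor giving 1
Order = 2

2


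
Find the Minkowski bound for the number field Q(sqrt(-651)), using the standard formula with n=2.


d = -651, d mod 4 = 1, so disc(K) = d = -651; |disc(K)| = 651
Imaginary quadratic field, so n = 2, s = r2 = 1, r1 = 0
M = (n!/n^n) * (4/pi)^s * sqrt(|disc(K)|) = (2!/2^2) * (4/pi)^1 * sqrt(651)
= 0.5 * 1.273240 * 25.514702
= 16.2432

16.2432


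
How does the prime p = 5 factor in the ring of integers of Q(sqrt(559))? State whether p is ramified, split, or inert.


K = Q(sqrt(559)). Since d mod 4 = 3, disc(K) = 2236.
Check p | disc: 2236 mod 5 = 1.
p does not divide disc. Compute Legendre symbol (d/p):
4^((5-1)/2) mod 5 = 1
(d/p) = 1, so p splits: (p) = P*P' with e=1, f=1, g=2.
Therefore p is split.

split


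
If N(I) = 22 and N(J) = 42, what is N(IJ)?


N(IJ) = N(I) * N(J)
= 22 * 42
= 924

924


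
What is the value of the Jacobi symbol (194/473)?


Compute (194/473) via quadratic reciprocity:
  pull out 2: (2/473) = +1  (since 473 mod 8 = 1)
  reciprocity: (97/473) -> +(473/97)
  reduce: (85/97)
  reciprocity: (85/97) -> +(97/85)
  reduce: (12/85)
  pull out 2: (2/85) = -1  (since 85 mod 8 = 5)
  pull out 2: (2/85) = -1  (since 85 mod 8 = 5)
  reciprocity: (3/85) -> +(85/3)
  reduce: (1/3)
  (1/3) = 1
Product of signs = 1

1


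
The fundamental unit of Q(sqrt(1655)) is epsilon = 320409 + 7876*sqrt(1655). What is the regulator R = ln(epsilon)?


epsilon = 320409 + 7876*sqrt(1655)
= 640818.0000
R = ln(640818.0000)
= 13.3705

13.3705


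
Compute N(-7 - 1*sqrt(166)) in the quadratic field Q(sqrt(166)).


N(a + b*sqrt(d)) = a^2 - d*b^2
= (-7)^2 - (166)*(-1)^2
= 49 - 166
= -117

-117


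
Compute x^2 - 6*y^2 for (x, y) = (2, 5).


x^2 - d*y^2
= 2^2 - 6*5^2
= 4 - 150
= -146

-146


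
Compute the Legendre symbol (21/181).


p = 181 is prime, so compute (21/181) with the reciprocity algorithm (Jacobi-symbol steps: pull out 2s via (2/n), flip via reciprocity, reduce):
  reciprocity: (21/181) -> +(181/21)
  reduce: (13/21)
  reciprocity: (13/21) -> +(21/13)
  reduce: (8/13)
  pull out 2: (2/13) = -1  (since 13 mod 8 = 5)
  pull out 2: (2/13) = -1  (since 13 mod 8 = 5)
  pull out 2: (2/13) = -1  (since 13 mod 8 = 5)
  (1/13) = 1
Product of signs = -1
(21/181) = -1

-1


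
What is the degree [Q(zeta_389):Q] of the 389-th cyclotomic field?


The degree equals Euler's totient phi(389).
389 = 389
phi(389) = 388

388


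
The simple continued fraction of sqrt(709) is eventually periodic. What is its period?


Run the CF algorithm for sqrt(709).
a_0 = floor(sqrt(709)) = 26; set m_0=0, q_0=1.
Recurrence: m' = q*a - m,  q' = (d - m'^2)/q,  a' = floor((a_0 + m')/q').
  step 1: m=26, q=33, a=1
  step 2: m=7, q=20, a=1
  step 3: m=13, q=27, a=1
  step 4: m=14, q=19, a=2
  step 5: m=24, q=7, a=7
  step 6: m=25, q=12, a=4
  step 7: m=23, q=15, a=3
  step 8: m=22, q=15, a=3
  step 9: m=23, q=12, a=4
  step 10: m=25, q=7, a=7
  step 11: m=24, q=19, a=2
  step 12: m=14, q=27, a=1
  step 13: m=13, q=20, a=1
  step 14: m=7, q=33, a=1
  step 15: m=26, q=1, a=52
a_15 = 2*a_0 = 52, so the period closes here.
sqrt(709) = [26; 1, 1, 1, 2, 7, 4, 3, 3, 4, 7, 2, 1, 1, 1, 52]
Period length = 15

15


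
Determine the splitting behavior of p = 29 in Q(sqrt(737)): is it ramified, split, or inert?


K = Q(sqrt(737)). Since d mod 4 = 1, disc(K) = 737.
Check p | disc: 737 mod 29 = 12.
p does not divide disc. Compute Legendre symbol (d/p):
12^((29-1)/2) mod 29 = -1
(d/p) = -1, so p is inert: (p) stays prime with e=1, f=2, g=1.
Therefore p is inert.

inert


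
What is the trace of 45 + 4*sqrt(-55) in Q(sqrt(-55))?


Tr(a + b*sqrt(d)) = (a + b*sqrt(d)) + (a - b*sqrt(d)) = 2a
= 2 * (45)
= 90

90


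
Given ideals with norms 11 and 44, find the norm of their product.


N(IJ) = N(I) * N(J)
= 11 * 44
= 484

484


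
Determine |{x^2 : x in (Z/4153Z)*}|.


For prime p, the number of non-zero quadratic residues is (p-1)/2.
= (4153-1)/2
= 2076

2076


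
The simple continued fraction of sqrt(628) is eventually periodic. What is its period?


Run the CF algorithm for sqrt(628).
a_0 = floor(sqrt(628)) = 25; set m_0=0, q_0=1.
Recurrence: m' = q*a - m,  q' = (d - m'^2)/q,  a' = floor((a_0 + m')/q').
  step 1: m=25, q=3, a=16
  step 2: m=23, q=33, a=1
  step 3: m=10, q=16, a=2
  step 4: m=22, q=9, a=5
  step 5: m=23, q=11, a=4
  step 6: m=21, q=17, a=2
  step 7: m=13, q=27, a=1
  step 8: m=14, q=16, a=2
  step 9: m=18, q=19, a=2
  step 10: m=20, q=12, a=3
  step 11: m=16, q=31, a=1
  step 12: m=15, q=13, a=3
  step 13: m=24, q=4, a=12
  step 14: m=24, q=13, a=3
  step 15: m=15, q=31, a=1
  step 16: m=16, q=12, a=3
  step 17: m=20, q=19, a=2
  step 18: m=18, q=16, a=2
  step 19: m=14, q=27, a=1
  step 20: m=13, q=17, a=2
  step 21: m=21, q=11, a=4
  step 22: m=23, q=9, a=5
  step 23: m=22, q=16, a=2
  step 24: m=10, q=33, a=1
  step 25: m=23, q=3, a=16
  step 26: m=25, q=1, a=50
a_26 = 2*a_0 = 50, so the period closes here.
sqrt(628) = [25; 16, 1, 2, 5, 4, 2, 1, 2, 2, 3, 1, 3, 12, 3, 1, 3, 2, 2, 1, 2, 4, 5, 2, 1, 16, 50]
Period length = 26

26


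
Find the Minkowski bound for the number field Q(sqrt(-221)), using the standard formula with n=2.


d = -221, d mod 4 = 3, so disc(K) = 4d = -884; |disc(K)| = 884
Imaginary quadratic field, so n = 2, s = r2 = 1, r1 = 0
M = (n!/n^n) * (4/pi)^s * sqrt(|disc(K)|) = (2!/2^2) * (4/pi)^1 * sqrt(884)
= 0.5 * 1.273240 * 29.732137
= 18.9281

18.9281


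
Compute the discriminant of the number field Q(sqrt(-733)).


For K = Q(sqrt(d)) with d squarefree: disc(K) = d if d = 1 mod 4, and disc(K) = 4d if d = 2 or 3 mod 4.
Here d = -733, and d mod 4 = 3.
d = 3 mod 4, not 1 (O_K = Z[sqrt(d)]), so disc(K) = 4d = 4 * (-733) = -2932

-2932


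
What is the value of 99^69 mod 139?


p = 139 is prime and the exponent is (p-1)/2 = 69, so by Euler's criterion 99^69 = (99/139) = +1 or -1 mod 139.
Compute by square-and-multiply:
  69 = 64 + 4 + 1 (binary 1000101)
  Repeated squaring mod 139: 99^1 = 99, 99^2 = 71, 99^4 = 37, 99^8 = 118, 99^16 = 24, 99^32 = 20, 99^64 = 122
  99^69 = 99^64 * 99^4 * 99^1 = 122 * 37 * 99 mod 139
    122 * 37 = 4514 = 66 mod 139
    66 * 99 = 6534 = 1 mod 139
  99^69 = 1 mod 139
Result 1: 99 is a quadratic residue mod 139.
99^69 mod 139 = 1

1


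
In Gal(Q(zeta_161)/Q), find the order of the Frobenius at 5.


The Frobenius at p in Gal(Q(zeta_n)/Q) = (Z/nZ)* is the class of p, so its order is ord_161(5), the smallest k >= 1 with 5^k = 1 mod 161.
n = 161 = 7 * 23, phi(161) = 132; the order divides phi(n).
Divisors of 132: 1, 2, 3, 4, 6, 11, 12, 22, 33, 44, 66, 132
Repeated squaring mod 161: 5^1 = 5, 5^2 = 25, 5^4 = 142, 5^8 = 39, 5^16 = 72, 5^32 = 32, 5^64 = 58, 5^128 = 144
Test divisors in increasing order:
  k=1: 5^1 = 5 mod 161
  k=2: 5^2 = 25 mod 161
  k=3: 5^3 = 25 * 5 = 125 mod 161
  k=4: 5^4 = 142 mod 161
  k=6: 5^6 = 142 * 25 = 8 mod 161
  k=11: 5^11 = 39 * 25 * 5 = 45 mod 161
  k=12: 5^12 = 39 * 142 = 64 mod 161
  k=22: 5^22 = 72 * 142 * 25 = 93 mod 161
  k=33: 5^33 = 32 * 5 = 160 mod 161
  k=44: 5^44 = 32 * 39 * 142 = 116 mod 161
  k=66: 5^66 = 58 * 25 = 1 mod 161  <- first divisor giving 1
Order = 66

66


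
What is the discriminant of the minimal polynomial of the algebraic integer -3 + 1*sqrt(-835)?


The element -3 + 1*sqrt(-835) has minimal polynomial:
x^2 + 6*x + 844
Discriminant = (6)^2 - 4*(844)
= 36 - 3376
= -3340

-3340


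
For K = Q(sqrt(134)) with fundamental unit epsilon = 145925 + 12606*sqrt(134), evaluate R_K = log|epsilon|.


epsilon = 145925 + 12606*sqrt(134)
= 291850.0000
R = ln(291850.0000)
= 12.5840

12.5840


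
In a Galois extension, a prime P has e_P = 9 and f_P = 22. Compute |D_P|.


|D_P| = e * f
= 9 * 22
= 198

198


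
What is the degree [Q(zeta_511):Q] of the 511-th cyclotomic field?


The degree equals Euler's totient phi(511).
511 = 7 * 73
phi(511) = 432

432


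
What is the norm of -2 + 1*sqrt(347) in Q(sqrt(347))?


N(a + b*sqrt(d)) = a^2 - d*b^2
= (-2)^2 - (347)*(1)^2
= 4 - 347
= -343

-343


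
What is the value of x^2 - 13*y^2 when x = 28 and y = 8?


x^2 - d*y^2
= 28^2 - 13*8^2
= 784 - 832
= -48

-48


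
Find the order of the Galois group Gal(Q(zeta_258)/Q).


|Gal(Q(zeta_258)/Q)| = phi(258)
= 84

84


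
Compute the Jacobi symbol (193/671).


Compute (193/671) via quadratic reciprocity:
  reciprocity: (193/671) -> +(671/193)
  reduce: (92/193)
  pull out 2: (2/193) = +1  (since 193 mod 8 = 1)
  pull out 2: (2/193) = +1  (since 193 mod 8 = 1)
  reciprocity: (23/193) -> +(193/23)
  reduce: (9/23)
  reciprocity: (9/23) -> +(23/9)
  reduce: (5/9)
  reciprocity: (5/9) -> +(9/5)
  reduce: (4/5)
  pull out 2: (2/5) = -1  (since 5 mod 8 = 5)
  pull out 2: (2/5) = -1  (since 5 mod 8 = 5)
  (1/5) = 1
Product of signs = 1

1


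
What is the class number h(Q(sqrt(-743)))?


K = Q(sqrt(-743)). d mod 4 = 1, so D = disc(K) = d = -743
h(K) equals the number of primitive reduced positive-definite forms (a, b, c) = a*x^2 + b*x*y + c*y^2 with b^2 - 4ac = D,
where reduced means |b| <= a <= c, with b >= 0 whenever |b| = a or a = c, and primitive means gcd(a, b, c) = 1.
Reduced forces 3a^2 <= |D| = 743, so 1 <= a <= 15; b must have the parity of D, and c = (b^2 - D)/(4a) must be an integer >= a.
Enumerate a = 1..15, b in [-a, a]:
  a=1: (1, 1, 186)  [1]
  a=2: (2, -1, 93), (2, 1, 93)  [2]
  a=3: (3, -1, 62), (3, 1, 62)  [2]
  a=4: (4, -3, 47), (4, 3, 47)  [2]
  a=5: none
  a=6: (6, -5, 32), (6, -1, 31), (6, 1, 31), (6, 5, 32)  [4]
  a=7: none
  a=8: (8, -5, 24), (8, 5, 24)  [2]
  a=9: (9, -7, 22), (9, 7, 22)  [2]
  a=10: none
  a=11: (11, -7, 18), (11, 7, 18)  [2]
  a=12: (12, -11, 18), (12, -5, 16), (12, 5, 16), (12, 11, 18)  [4]
  a=13..15: none
Total reduced forms: 1 + 2 + 2 + 2 + 4 + 2 + 2 + 2 + 4 = 21
h = 21

21


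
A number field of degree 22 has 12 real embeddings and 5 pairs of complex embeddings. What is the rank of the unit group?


By Dirichlet's unit theorem:
rank = r1 + r2 - 1
= 12 + 5 - 1
= 16

16


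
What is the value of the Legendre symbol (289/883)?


p = 883 is prime, so compute (289/883) with the reciprocity algorithm (Jacobi-symbol steps: pull out 2s via (2/n), flip via reciprocity, reduce):
  reciprocity: (289/883) -> +(883/289)
  reduce: (16/289)
  pull out 2: (2/289) = +1  (since 289 mod 8 = 1)
  pull out 2: (2/289) = +1  (since 289 mod 8 = 1)
  pull out 2: (2/289) = +1  (since 289 mod 8 = 1)
  pull out 2: (2/289) = +1  (since 289 mod 8 = 1)
  (1/289) = 1
Product of signs = 1
(289/883) = 1

1


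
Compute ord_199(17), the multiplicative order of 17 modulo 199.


We want ord_199(17), the smallest k >= 1 with 17^k = 1 mod 199.
n = 199 = 199, phi(199) = 198; the order divides phi(n).
Divisors of 198: 1, 2, 3, 6, 9, 11, 18, 22, 33, 66, 99, 198
Repeated squaring mod 199: 17^1 = 17, 17^2 = 90, 17^4 = 140, 17^8 = 98, 17^16 = 52, 17^32 = 117, 17^64 = 157, 17^128 = 172
Test divisors in increasing order:
  k=1: 17^1 = 17 mod 199
  k=2: 17^2 = 90 mod 199
  k=3: 17^3 = 90 * 17 = 137 mod 199
  k=6: 17^6 = 140 * 90 = 63 mod 199
  k=9: 17^9 = 98 * 17 = 74 mod 199
  k=11: 17^11 = 98 * 90 * 17 = 93 mod 199
  k=18: 17^18 = 52 * 90 = 103 mod 199
  k=22: 17^22 = 52 * 140 * 90 = 92 mod 199
  k=33: 17^33 = 117 * 17 = 198 mod 199
  k=66: 17^66 = 157 * 90 = 1 mod 199  <- first divisor giving 1
Order = 66

66


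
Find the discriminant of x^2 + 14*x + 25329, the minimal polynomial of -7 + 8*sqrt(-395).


The element -7 + 8*sqrt(-395) has minimal polynomial:
x^2 + 14*x + 25329
Discriminant = (14)^2 - 4*(25329)
= 196 - 101316
= -101120

-101120


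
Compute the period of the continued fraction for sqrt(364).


Run the CF algorithm for sqrt(364).
a_0 = floor(sqrt(364)) = 19; set m_0=0, q_0=1.
Recurrence: m' = q*a - m,  q' = (d - m'^2)/q,  a' = floor((a_0 + m')/q').
  step 1: m=19, q=3, a=12
  step 2: m=17, q=25, a=1
  step 3: m=8, q=12, a=2
  step 4: m=16, q=9, a=3
  step 5: m=11, q=27, a=1
  step 6: m=16, q=4, a=8
  step 7: m=16, q=27, a=1
  step 8: m=11, q=9, a=3
  step 9: m=16, q=12, a=2
  step 10: m=8, q=25, a=1
  step 11: m=17, q=3, a=12
  step 12: m=19, q=1, a=38
a_12 = 2*a_0 = 38, so the period closes here.
sqrt(364) = [19; 12, 1, 2, 3, 1, 8, 1, 3, 2, 1, 12, 38]
Period length = 12

12


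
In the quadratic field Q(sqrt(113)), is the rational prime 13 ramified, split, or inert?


K = Q(sqrt(113)). Since d mod 4 = 1, disc(K) = 113.
Check p | disc: 113 mod 13 = 9.
p does not divide disc. Compute Legendre symbol (d/p):
9^((13-1)/2) mod 13 = 1
(d/p) = 1, so p splits: (p) = P*P' with e=1, f=1, g=2.
Therefore p is split.

split


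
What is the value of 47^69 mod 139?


p = 139 is prime and the exponent is (p-1)/2 = 69, so by Euler's criterion 47^69 = (47/139) = +1 or -1 mod 139.
Compute by square-and-multiply:
  69 = 64 + 4 + 1 (binary 1000101)
  Repeated squaring mod 139: 47^1 = 47, 47^2 = 124, 47^4 = 86, 47^8 = 29, 47^16 = 7, 47^32 = 49, 47^64 = 38
  47^69 = 47^64 * 47^4 * 47^1 = 38 * 86 * 47 mod 139
    38 * 86 = 3268 = 71 mod 139
    71 * 47 = 3337 = 1 mod 139
  47^69 = 1 mod 139
Result 1: 47 is a quadratic residue mod 139.
47^69 mod 139 = 1

1


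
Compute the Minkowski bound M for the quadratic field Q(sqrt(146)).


d = 146, d mod 4 = 2, so disc(K) = 4d = 584; |disc(K)| = 584
Real quadratic field, so n = 2, s = r2 = 0, r1 = 2
M = (n!/n^n) * (4/pi)^s * sqrt(|disc(K)|) = (2!/2^2) * (4/pi)^0 * sqrt(584)
= 0.5 * 1.000000 * 24.166092
= 12.0830

12.0830


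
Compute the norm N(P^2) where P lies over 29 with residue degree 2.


N(P^a) = p^(a*f)
= 29^(2*2)
= 29^4
= 707281

707281


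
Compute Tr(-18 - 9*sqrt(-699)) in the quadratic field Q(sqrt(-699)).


Tr(a + b*sqrt(d)) = (a + b*sqrt(d)) + (a - b*sqrt(d)) = 2a
= 2 * (-18)
= -36

-36


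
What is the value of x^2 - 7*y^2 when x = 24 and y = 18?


x^2 - d*y^2
= 24^2 - 7*18^2
= 576 - 2268
= -1692

-1692


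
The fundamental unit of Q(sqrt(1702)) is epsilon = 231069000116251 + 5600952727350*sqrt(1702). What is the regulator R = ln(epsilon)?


epsilon = 231069000116251 + 5600952727350*sqrt(1702)
= 4.6214e+14
R = ln(4.6214e+14)
= 33.7669

33.7669


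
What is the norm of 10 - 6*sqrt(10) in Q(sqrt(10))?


N(a + b*sqrt(d)) = a^2 - d*b^2
= (10)^2 - (10)*(-6)^2
= 100 - 360
= -260

-260


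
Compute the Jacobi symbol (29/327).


Compute (29/327) via quadratic reciprocity:
  reciprocity: (29/327) -> +(327/29)
  reduce: (8/29)
  pull out 2: (2/29) = -1  (since 29 mod 8 = 5)
  pull out 2: (2/29) = -1  (since 29 mod 8 = 5)
  pull out 2: (2/29) = -1  (since 29 mod 8 = 5)
  (1/29) = 1
Product of signs = -1

-1


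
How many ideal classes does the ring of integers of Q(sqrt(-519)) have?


K = Q(sqrt(-519)). d mod 4 = 1, so D = disc(K) = d = -519
h(K) equals the number of primitive reduced positive-definite forms (a, b, c) = a*x^2 + b*x*y + c*y^2 with b^2 - 4ac = D,
where reduced means |b| <= a <= c, with b >= 0 whenever |b| = a or a = c, and primitive means gcd(a, b, c) = 1.
Reduced forces 3a^2 <= |D| = 519, so 1 <= a <= 13; b must have the parity of D, and c = (b^2 - D)/(4a) must be an integer >= a.
Enumerate a = 1..13, b in [-a, a]:
  a=1: (1, 1, 130)  [1]
  a=2: (2, -1, 65), (2, 1, 65)  [2]
  a=3: (3, 3, 44)  [1]
  a=4: (4, -3, 33), (4, 3, 33)  [2]
  a=5: (5, -1, 26), (5, 1, 26)  [2]
  a=6: (6, -3, 22), (6, 3, 22)  [2]
  a=7: none
  a=8: (8, -5, 17), (8, 5, 17)  [2]
  a=9: none
  a=10: (10, -9, 15), (10, -1, 13), (10, 1, 13), (10, 9, 15)  [4]
  a=11: (11, -3, 12), (11, 3, 12)  [2]
  a=12..13: none
Total reduced forms: 1 + 2 + 1 + 2 + 2 + 2 + 2 + 4 + 2 = 18
h = 18

18


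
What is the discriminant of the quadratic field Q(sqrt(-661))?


For K = Q(sqrt(d)) with d squarefree: disc(K) = d if d = 1 mod 4, and disc(K) = 4d if d = 2 or 3 mod 4.
Here d = -661, and d mod 4 = 3.
d = 3 mod 4, not 1 (O_K = Z[sqrt(d)]), so disc(K) = 4d = 4 * (-661) = -2644

-2644


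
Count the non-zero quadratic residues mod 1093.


For prime p, the number of non-zero quadratic residues is (p-1)/2.
= (1093-1)/2
= 546

546


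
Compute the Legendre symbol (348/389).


p = 389 is prime, so compute (348/389) with the reciprocity algorithm (Jacobi-symbol steps: pull out 2s via (2/n), flip via reciprocity, reduce):
  pull out 2: (2/389) = -1  (since 389 mod 8 = 5)
  pull out 2: (2/389) = -1  (since 389 mod 8 = 5)
  reciprocity: (87/389) -> +(389/87)
  reduce: (41/87)
  reciprocity: (41/87) -> +(87/41)
  reduce: (5/41)
  reciprocity: (5/41) -> +(41/5)
  reduce: (1/5)
  (1/5) = 1
Product of signs = 1
(348/389) = 1

1


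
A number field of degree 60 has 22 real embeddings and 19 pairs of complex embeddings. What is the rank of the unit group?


By Dirichlet's unit theorem:
rank = r1 + r2 - 1
= 22 + 19 - 1
= 40

40


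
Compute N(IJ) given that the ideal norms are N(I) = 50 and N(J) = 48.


N(IJ) = N(I) * N(J)
= 50 * 48
= 2400

2400


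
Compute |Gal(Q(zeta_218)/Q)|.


|Gal(Q(zeta_218)/Q)| = phi(218)
= 108

108


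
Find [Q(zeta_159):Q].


The degree equals Euler's totient phi(159).
159 = 3 * 53
phi(159) = 104

104


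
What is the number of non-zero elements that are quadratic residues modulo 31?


For prime p, the number of non-zero quadratic residues is (p-1)/2.
= (31-1)/2
= 15

15


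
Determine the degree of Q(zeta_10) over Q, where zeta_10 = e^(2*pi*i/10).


The degree equals Euler's totient phi(10).
10 = 2 * 5
phi(10) = 4

4


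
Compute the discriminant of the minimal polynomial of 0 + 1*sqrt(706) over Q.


The element 0 + 1*sqrt(706) has minimal polynomial:
x^2 + 0*x - 706
Discriminant = (0)^2 - 4*(-706)
= 0 + 2824
= 2824

2824


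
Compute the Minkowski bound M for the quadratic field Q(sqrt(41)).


d = 41, d mod 4 = 1, so disc(K) = d = 41; |disc(K)| = 41
Real quadratic field, so n = 2, s = r2 = 0, r1 = 2
M = (n!/n^n) * (4/pi)^s * sqrt(|disc(K)|) = (2!/2^2) * (4/pi)^0 * sqrt(41)
= 0.5 * 1.000000 * 6.403124
= 3.2016

3.2016


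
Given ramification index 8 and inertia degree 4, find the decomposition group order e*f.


|D_P| = e * f
= 8 * 4
= 32

32


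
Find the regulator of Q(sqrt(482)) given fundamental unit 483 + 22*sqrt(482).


epsilon = 483 + 22*sqrt(482)
= 965.9990
R = ln(965.9990)
= 6.8732

6.8732


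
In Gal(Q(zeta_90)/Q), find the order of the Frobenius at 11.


The Frobenius at p in Gal(Q(zeta_n)/Q) = (Z/nZ)* is the class of p, so its order is ord_90(11), the smallest k >= 1 with 11^k = 1 mod 90.
n = 90 = 2 * 3^2 * 5, phi(90) = 24; the order divides phi(n).
Divisors of 24: 1, 2, 3, 4, 6, 8, 12, 24
Repeated squaring mod 90: 11^1 = 11, 11^2 = 31, 11^4 = 61, 11^8 = 31, 11^16 = 61
Test divisors in increasing order:
  k=1: 11^1 = 11 mod 90
  k=2: 11^2 = 31 mod 90
  k=3: 11^3 = 31 * 11 = 71 mod 90
  k=4: 11^4 = 61 mod 90
  k=6: 11^6 = 61 * 31 = 1 mod 90  <- first divisor giving 1
Order = 6

6


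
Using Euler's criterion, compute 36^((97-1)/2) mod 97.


p = 97 is prime and the exponent is (p-1)/2 = 48, so by Euler's criterion 36^48 = (36/97) = +1 or -1 mod 97.
Compute by square-and-multiply:
  48 = 32 + 16 (binary 110000)
  Repeated squaring mod 97: 36^1 = 36, 36^2 = 35, 36^4 = 61, 36^8 = 35, 36^16 = 61, 36^32 = 35
  36^48 = 36^32 * 36^16 = 35 * 61 mod 97
    35 * 61 = 2135 = 1 mod 97
  36^48 = 1 mod 97
Result 1: 36 is a quadratic residue mod 97.
36^48 mod 97 = 1

1


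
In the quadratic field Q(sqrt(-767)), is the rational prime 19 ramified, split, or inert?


K = Q(sqrt(-767)). Since d mod 4 = 1, disc(K) = -767.
Check p | disc: -767 mod 19 = 12.
p does not divide disc. Compute Legendre symbol (d/p):
12^((19-1)/2) mod 19 = -1
(d/p) = -1, so p is inert: (p) stays prime with e=1, f=2, g=1.
Therefore p is inert.

inert


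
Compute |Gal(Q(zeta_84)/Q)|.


|Gal(Q(zeta_84)/Q)| = phi(84)
= 24

24


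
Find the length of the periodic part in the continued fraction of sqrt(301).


Run the CF algorithm for sqrt(301).
a_0 = floor(sqrt(301)) = 17; set m_0=0, q_0=1.
Recurrence: m' = q*a - m,  q' = (d - m'^2)/q,  a' = floor((a_0 + m')/q').
  step 1: m=17, q=12, a=2
  step 2: m=7, q=21, a=1
  step 3: m=14, q=5, a=6
  step 4: m=16, q=9, a=3
  step 5: m=11, q=20, a=1
  step 6: m=9, q=11, a=2
  step 7: m=13, q=12, a=2
  step 8: m=11, q=15, a=1
  step 9: m=4, q=19, a=1
  step 10: m=15, q=4, a=8
  step 11: m=17, q=3, a=11
  step 12: m=16, q=15, a=2
  step 13: m=14, q=7, a=4
  step 14: m=14, q=15, a=2
  step 15: m=16, q=3, a=11
  step 16: m=17, q=4, a=8
  step 17: m=15, q=19, a=1
  step 18: m=4, q=15, a=1
  step 19: m=11, q=12, a=2
  step 20: m=13, q=11, a=2
  step 21: m=9, q=20, a=1
  step 22: m=11, q=9, a=3
  step 23: m=16, q=5, a=6
  step 24: m=14, q=21, a=1
  step 25: m=7, q=12, a=2
  step 26: m=17, q=1, a=34
a_26 = 2*a_0 = 34, so the period closes here.
sqrt(301) = [17; 2, 1, 6, 3, 1, 2, 2, 1, 1, 8, 11, 2, 4, 2, 11, 8, 1, 1, 2, 2, 1, 3, 6, 1, 2, 34]
Period length = 26

26
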